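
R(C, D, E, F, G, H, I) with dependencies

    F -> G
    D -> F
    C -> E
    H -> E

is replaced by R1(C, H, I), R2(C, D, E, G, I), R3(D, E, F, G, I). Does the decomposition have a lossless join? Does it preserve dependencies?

Lossless test (chase): Rows 2 and 3 agree on D; apply D→F and equate their F entries. Rows 1 and 2 agree on C; apply C→E and equate their E entries. No row becomes fully distinguished — the join is lossy.
Dependency preservation: the restricted closure of {H} across the fragments never reaches {E}, so H → E cannot be enforced without a join — not preserved.

lossy and not dependency-preserving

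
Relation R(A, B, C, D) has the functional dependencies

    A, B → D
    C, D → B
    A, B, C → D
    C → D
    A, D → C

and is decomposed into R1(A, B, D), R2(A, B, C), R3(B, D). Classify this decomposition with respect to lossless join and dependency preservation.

lossless but not dependency-preserving

Lossless test (chase): Rows 1 and 2 agree on A, B; apply A, B→D and equate their D entries. Rows 1 and 2 agree on A, D; apply A, D→C and equate their C entries. Row 1 is now all distinguished symbols — the join is lossless.
Dependency preservation: the restricted closure of {C} across the fragments never reaches {D}, so C → D cannot be enforced without a join — not preserved.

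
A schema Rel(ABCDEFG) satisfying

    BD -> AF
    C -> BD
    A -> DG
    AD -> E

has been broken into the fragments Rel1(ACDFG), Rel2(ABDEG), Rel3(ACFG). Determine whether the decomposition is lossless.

No

Chase test. Columns are ABCDEFG; row i has aⱼ where attribute j ∈ Reli, else bᵢⱼ.
Initial tableau (one row per fragment):
  row 1: a1 b12 a3 a4 b15 a6 a7
  row 2: a1 a2 b23 a4 a5 b26 a7
  row 3: a1 b32 a3 b34 b35 a6 a7
Rows 1 and 3 agree on C; apply C→BD and equate their BD entries.
Rows 1 and 2 agree on AD; apply AD→E and equate their E entries.
Rows 1 and 3 agree on AD; apply AD→E and equate their E entries.
No row becomes fully distinguished — the join is lossy.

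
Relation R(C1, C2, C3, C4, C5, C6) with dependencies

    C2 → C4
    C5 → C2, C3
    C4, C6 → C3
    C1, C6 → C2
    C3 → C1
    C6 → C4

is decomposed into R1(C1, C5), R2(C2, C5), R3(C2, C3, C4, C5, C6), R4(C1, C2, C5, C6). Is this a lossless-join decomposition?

Chase test. Columns are C1, C2, C3, C4, C5, C6; row i has aⱼ where attribute j ∈ Ri, else bᵢⱼ.
Initial tableau (one row per fragment):
  row 1: a1 b12 b13 b14 a5 b16
  row 2: b21 a2 b23 b24 a5 b26
  row 3: b31 a2 a3 a4 a5 a6
  row 4: a1 a2 b43 b44 a5 a6
Rows 2 and 3 agree on C2; apply C2→C4 and equate their C4 entries.
Rows 2 and 4 agree on C2; apply C2→C4 and equate their C4 entries.
Rows 1 and 2 agree on C5; apply C5→C2, C3 and equate their C2, C3 entries.
Rows 1 and 3 agree on C5; apply C5→C2, C3 and equate their C2, C3 entries.
Rows 1 and 4 agree on C5; apply C5→C2, C3 and equate their C2, C3 entries.
Rows 1 and 2 agree on C3; apply C3→C1 and equate their C1 entries.
Rows 1 and 3 agree on C3; apply C3→C1 and equate their C1 entries.
Rows 1 and 2 agree on C2; apply C2→C4 and equate their C4 entries.
Row 3 is now all distinguished symbols — the join is lossless.

Yes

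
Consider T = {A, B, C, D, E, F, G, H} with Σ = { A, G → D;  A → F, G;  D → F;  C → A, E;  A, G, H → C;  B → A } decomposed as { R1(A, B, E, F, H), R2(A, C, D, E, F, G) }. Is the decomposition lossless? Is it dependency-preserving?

Lossless test: (A, E, F)⁺ = {A, D, E, F, G}, which is a superkey of neither fragment — lossy.
Dependency preservation: the restricted closure of {A, G, H} across the fragments never reaches {C}, so A, G, H → C cannot be enforced without a join — not preserved.

lossy and not dependency-preserving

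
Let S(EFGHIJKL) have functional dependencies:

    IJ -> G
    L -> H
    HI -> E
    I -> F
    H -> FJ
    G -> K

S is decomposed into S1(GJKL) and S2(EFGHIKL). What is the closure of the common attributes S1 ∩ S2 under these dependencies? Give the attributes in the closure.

S1 ∩ S2 = {GKL}.
L → H applies, adding H
H → FJ applies, adding FJ
Closure: {FGHJKL}.

FGHJKL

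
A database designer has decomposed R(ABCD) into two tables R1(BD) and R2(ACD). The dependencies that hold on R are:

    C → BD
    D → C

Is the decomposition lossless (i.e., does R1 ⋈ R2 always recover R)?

Yes

Common attributes: R1 ∩ R2 = {D}.
Closure of {D}: D → C applies, adding C; C → BD applies, adding B. So (D)⁺ = {BCD}.
This closure contains every attribute of R1, so R1 ∩ R2 → R1. The join is lossless.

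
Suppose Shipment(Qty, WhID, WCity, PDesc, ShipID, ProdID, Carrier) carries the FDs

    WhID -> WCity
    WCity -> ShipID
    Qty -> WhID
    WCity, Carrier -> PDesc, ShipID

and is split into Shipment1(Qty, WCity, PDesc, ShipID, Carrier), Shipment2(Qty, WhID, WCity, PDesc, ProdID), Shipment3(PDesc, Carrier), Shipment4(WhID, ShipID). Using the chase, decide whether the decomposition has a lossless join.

No

Chase test. Columns are Qty, WhID, WCity, PDesc, ShipID, ProdID, Carrier; row i has aⱼ where attribute j ∈ Shipmenti, else bᵢⱼ.
Initial tableau (one row per fragment):
  row 1: a1 b12 a3 a4 a5 b16 a7
  row 2: a1 a2 a3 a4 b25 a6 b27
  row 3: b31 b32 b33 a4 b35 b36 a7
  row 4: b41 a2 b43 b44 a5 b46 b47
Rows 2 and 4 agree on WhID; apply WhID→WCity and equate their WCity entries.
Rows 1 and 2 agree on WCity; apply WCity→ShipID and equate their ShipID entries.
Rows 1 and 2 agree on Qty; apply Qty→WhID and equate their WhID entries.
No row becomes fully distinguished — the join is lossy.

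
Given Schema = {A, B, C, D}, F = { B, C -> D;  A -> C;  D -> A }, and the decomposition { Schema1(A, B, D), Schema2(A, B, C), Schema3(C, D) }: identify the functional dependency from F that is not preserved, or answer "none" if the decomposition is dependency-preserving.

none

B, C → D: restricted closure across fragments reaches D.
A → C lies within Schema2.
D → A lies within Schema1.
Every dependency is enforceable on the fragments, so the decomposition is dependency-preserving.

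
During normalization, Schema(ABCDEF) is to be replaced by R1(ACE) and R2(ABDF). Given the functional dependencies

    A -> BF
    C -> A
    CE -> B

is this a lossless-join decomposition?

Common attributes: R1 ∩ R2 = {A}.
Closure of {A}: A → BF applies, adding BF. So (A)⁺ = {ABF}.
The closure contains neither all of R1 = {ACE} nor all of R2 = {ABDF}, so the common attributes are not a superkey of either fragment. The join is lossy.

No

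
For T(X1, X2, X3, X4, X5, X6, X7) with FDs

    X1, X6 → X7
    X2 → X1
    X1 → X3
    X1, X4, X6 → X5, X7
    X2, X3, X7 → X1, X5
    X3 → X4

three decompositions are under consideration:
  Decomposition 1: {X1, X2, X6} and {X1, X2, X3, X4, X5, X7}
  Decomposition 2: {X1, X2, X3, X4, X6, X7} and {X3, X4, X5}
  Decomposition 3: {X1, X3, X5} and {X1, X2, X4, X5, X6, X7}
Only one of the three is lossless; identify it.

Decomposition 3

Decomposition 1: common = {X1, X2}, closure = {X1, X2, X3, X4} → lossy.
Decomposition 2: common = {X3, X4}, closure = {X3, X4} → lossy.
Decomposition 3: common = {X1, X5}, closure = {X1, X3, X4, X5} → lossless.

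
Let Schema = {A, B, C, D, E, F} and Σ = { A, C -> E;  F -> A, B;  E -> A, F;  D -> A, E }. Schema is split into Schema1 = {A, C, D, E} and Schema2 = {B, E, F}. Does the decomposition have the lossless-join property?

Yes

Common attributes: Schema1 ∩ Schema2 = {E}.
Closure of {E}: E → A, F applies, adding A, F; F → A, B applies, adding B. So (E)⁺ = {A, B, E, F}.
This closure contains every attribute of Schema2, so Schema1 ∩ Schema2 → Schema2. The join is lossless.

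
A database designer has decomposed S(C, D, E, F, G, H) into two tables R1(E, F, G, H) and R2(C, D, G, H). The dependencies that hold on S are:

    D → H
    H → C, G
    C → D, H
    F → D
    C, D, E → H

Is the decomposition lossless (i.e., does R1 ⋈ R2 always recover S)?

Yes

Common attributes: R1 ∩ R2 = {G, H}.
Closure of {G, H}: H → C, G applies, adding C; C → D, H applies, adding D. So (G, H)⁺ = {C, D, G, H}.
This closure contains every attribute of R2, so R1 ∩ R2 → R2. The join is lossless.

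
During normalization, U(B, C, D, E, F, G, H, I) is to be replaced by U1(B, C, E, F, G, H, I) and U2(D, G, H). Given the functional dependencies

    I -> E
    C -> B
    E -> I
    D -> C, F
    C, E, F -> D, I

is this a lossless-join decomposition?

Common attributes: U1 ∩ U2 = {G, H}.
No dependency enlarges {G, H}, so (G, H)⁺ = {G, H}.
The closure contains neither all of U1 = {B, C, E, F, G, H, I} nor all of U2 = {D, G, H}, so the common attributes are not a superkey of either fragment. The join is lossy.

No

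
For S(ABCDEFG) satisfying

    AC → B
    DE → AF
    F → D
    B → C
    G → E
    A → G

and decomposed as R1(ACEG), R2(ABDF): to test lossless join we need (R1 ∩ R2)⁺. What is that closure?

AEG

R1 ∩ R2 = {A}.
A → G applies, adding G
G → E applies, adding E
Closure: {AEG}.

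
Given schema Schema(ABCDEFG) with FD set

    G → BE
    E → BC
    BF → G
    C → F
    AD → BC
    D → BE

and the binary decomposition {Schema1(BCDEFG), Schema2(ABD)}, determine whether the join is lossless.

Yes

Common attributes: Schema1 ∩ Schema2 = {BD}.
Closure of {BD}: D → BE applies, adding E; E → BC applies, adding C; C → F applies, adding F; BF → G applies, adding G. So (BD)⁺ = {BCDEFG}.
This closure contains every attribute of Schema1, so Schema1 ∩ Schema2 → Schema1. The join is lossless.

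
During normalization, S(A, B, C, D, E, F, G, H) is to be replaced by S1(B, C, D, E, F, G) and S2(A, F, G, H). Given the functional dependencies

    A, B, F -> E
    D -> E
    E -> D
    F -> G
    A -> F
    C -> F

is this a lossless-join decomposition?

Common attributes: S1 ∩ S2 = {F, G}.
No dependency enlarges {F, G}, so (F, G)⁺ = {F, G}.
The closure contains neither all of S1 = {B, C, D, E, F, G} nor all of S2 = {A, F, G, H}, so the common attributes are not a superkey of either fragment. The join is lossy.

No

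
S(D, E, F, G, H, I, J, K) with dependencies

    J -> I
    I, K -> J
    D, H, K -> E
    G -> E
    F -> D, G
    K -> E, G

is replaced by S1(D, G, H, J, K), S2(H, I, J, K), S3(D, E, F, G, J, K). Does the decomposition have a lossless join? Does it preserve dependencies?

Lossless test (chase): Rows 1 and 2 agree on J; apply J→I and equate their I entries. Rows 1 and 3 agree on J; apply J→I and equate their I entries. Rows 1 and 3 agree on G; apply G→E and equate their E entries. Rows 1 and 2 agree on K; apply K→E, G and equate their E, G entries. No row becomes fully distinguished — the join is lossy.
Dependency preservation: D, H, K → E is not contained in any single fragment, but the restricted closure of its left-hand side across the fragments still reaches the right-hand side; the remaining FDs each lie inside some fragment. All dependencies are preserved.

lossy but dependency-preserving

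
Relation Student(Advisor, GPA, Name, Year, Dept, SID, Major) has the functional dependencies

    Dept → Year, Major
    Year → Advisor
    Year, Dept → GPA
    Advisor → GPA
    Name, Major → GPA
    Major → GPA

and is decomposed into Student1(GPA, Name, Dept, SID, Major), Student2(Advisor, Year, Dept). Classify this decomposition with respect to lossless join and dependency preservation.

lossless but not dependency-preserving

Lossless test: (Dept)⁺ = {Advisor, GPA, Year, Dept, Major}, which contains all of one fragment — lossless.
Dependency preservation: the restricted closure of {Advisor} across the fragments never reaches {GPA}, so Advisor → GPA cannot be enforced without a join — not preserved.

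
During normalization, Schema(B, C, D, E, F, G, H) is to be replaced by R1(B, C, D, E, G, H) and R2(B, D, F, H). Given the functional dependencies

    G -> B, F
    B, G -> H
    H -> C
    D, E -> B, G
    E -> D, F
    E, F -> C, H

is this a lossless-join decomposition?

Common attributes: R1 ∩ R2 = {B, D, H}.
Closure of {B, D, H}: H → C applies, adding C. So (B, D, H)⁺ = {B, C, D, H}.
The closure contains neither all of R1 = {B, C, D, E, G, H} nor all of R2 = {B, D, F, H}, so the common attributes are not a superkey of either fragment. The join is lossy.

No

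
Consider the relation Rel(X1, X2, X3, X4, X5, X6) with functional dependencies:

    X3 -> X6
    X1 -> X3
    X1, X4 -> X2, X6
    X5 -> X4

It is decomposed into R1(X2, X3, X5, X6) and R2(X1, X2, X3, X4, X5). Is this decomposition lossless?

Yes

Common attributes: R1 ∩ R2 = {X2, X3, X5}.
Closure of {X2, X3, X5}: X3 → X6 applies, adding X6; X5 → X4 applies, adding X4. So (X2, X3, X5)⁺ = {X2, X3, X4, X5, X6}.
This closure contains every attribute of R1, so R1 ∩ R2 → R1. The join is lossless.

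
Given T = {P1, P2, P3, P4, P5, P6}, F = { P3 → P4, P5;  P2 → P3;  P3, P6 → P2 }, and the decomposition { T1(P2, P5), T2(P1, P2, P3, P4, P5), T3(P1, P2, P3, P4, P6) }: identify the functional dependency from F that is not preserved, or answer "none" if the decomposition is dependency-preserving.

none

P3 → P4, P5 lies within T2.
P2 → P3 lies within T2.
P3, P6 → P2 lies within T3.
Every dependency is enforceable on the fragments, so the decomposition is dependency-preserving.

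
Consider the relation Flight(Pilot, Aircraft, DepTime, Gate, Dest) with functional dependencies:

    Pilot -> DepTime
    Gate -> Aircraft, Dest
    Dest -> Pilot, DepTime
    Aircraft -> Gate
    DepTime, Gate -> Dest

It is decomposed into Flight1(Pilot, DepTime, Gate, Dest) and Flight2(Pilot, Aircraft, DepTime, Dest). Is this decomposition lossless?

Common attributes: Flight1 ∩ Flight2 = {Pilot, DepTime, Dest}.
No dependency enlarges {Pilot, DepTime, Dest}, so (Pilot, DepTime, Dest)⁺ = {Pilot, DepTime, Dest}.
The closure contains neither all of Flight1 = {Pilot, DepTime, Gate, Dest} nor all of Flight2 = {Pilot, Aircraft, DepTime, Dest}, so the common attributes are not a superkey of either fragment. The join is lossy.

No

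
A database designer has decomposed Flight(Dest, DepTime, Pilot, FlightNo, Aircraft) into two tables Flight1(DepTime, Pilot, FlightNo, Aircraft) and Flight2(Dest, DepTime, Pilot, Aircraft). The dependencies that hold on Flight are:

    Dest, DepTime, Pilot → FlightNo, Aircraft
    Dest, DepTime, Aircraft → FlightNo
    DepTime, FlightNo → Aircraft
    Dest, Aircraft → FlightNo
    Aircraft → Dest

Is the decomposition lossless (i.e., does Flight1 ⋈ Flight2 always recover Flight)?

Common attributes: Flight1 ∩ Flight2 = {DepTime, Pilot, Aircraft}.
Closure of {DepTime, Pilot, Aircraft}: Aircraft → Dest applies, adding Dest; Dest, DepTime, Pilot → FlightNo, Aircraft applies, adding FlightNo. So (DepTime, Pilot, Aircraft)⁺ = {Dest, DepTime, Pilot, FlightNo, Aircraft}.
This closure contains every attribute of Flight1, so Flight1 ∩ Flight2 → Flight1. The join is lossless.

Yes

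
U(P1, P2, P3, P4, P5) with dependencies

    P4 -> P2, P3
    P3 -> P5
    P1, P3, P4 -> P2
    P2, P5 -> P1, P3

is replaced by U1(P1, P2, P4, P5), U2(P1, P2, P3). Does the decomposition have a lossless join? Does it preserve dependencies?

lossy and not dependency-preserving

Lossless test: (P1, P2)⁺ = {P1, P2}, which is a superkey of neither fragment — lossy.
Dependency preservation: the restricted closure of {P4} across the fragments never reaches {P2, P3}, so P4 → P2, P3 cannot be enforced without a join — not preserved.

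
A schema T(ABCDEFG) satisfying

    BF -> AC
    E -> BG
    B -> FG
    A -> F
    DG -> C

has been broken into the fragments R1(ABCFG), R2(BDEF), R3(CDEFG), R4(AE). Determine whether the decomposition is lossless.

Yes

Chase test. Columns are ABCDEFG; row i has aⱼ where attribute j ∈ Ri, else bᵢⱼ.
Initial tableau (one row per fragment):
  row 1: a1 a2 a3 b14 b15 a6 a7
  row 2: b21 a2 b23 a4 a5 a6 b27
  row 3: b31 b32 a3 a4 a5 a6 a7
  row 4: a1 b42 b43 b44 a5 b46 b47
Rows 1 and 2 agree on BF; apply BF→AC and equate their AC entries.
Rows 2 and 3 agree on E; apply E→BG and equate their BG entries.
Rows 2 and 4 agree on E; apply E→BG and equate their BG entries.
Rows 1 and 4 agree on B; apply B→FG and equate their FG entries.
Rows 1 and 3 agree on BF; apply BF→AC and equate their AC entries.
Rows 1 and 4 agree on BF; apply BF→AC and equate their AC entries.
Row 2 is now all distinguished symbols — the join is lossless.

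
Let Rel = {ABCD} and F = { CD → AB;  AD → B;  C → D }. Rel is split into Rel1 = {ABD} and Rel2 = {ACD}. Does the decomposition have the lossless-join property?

Yes

Common attributes: Rel1 ∩ Rel2 = {AD}.
Closure of {AD}: AD → B applies, adding B. So (AD)⁺ = {ABD}.
This closure contains every attribute of Rel1, so Rel1 ∩ Rel2 → Rel1. The join is lossless.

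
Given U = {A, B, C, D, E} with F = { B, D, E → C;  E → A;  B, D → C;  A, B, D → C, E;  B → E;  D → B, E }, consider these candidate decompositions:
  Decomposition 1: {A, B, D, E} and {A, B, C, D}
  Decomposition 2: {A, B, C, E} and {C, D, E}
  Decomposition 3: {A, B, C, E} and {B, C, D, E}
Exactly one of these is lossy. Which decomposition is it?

Decomposition 1: common = {A, B, D}, closure = {A, B, C, D, E} → lossless.
Decomposition 2: common = {C, E}, closure = {A, C, E} → lossy.
Decomposition 3: common = {B, C, E}, closure = {A, B, C, E} → lossless.

Decomposition 2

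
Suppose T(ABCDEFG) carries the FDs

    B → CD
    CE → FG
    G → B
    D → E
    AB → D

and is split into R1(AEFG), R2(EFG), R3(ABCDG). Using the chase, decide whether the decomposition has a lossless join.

Yes

Chase test. Columns are ABCDEFG; row i has aⱼ where attribute j ∈ Ri, else bᵢⱼ.
Initial tableau (one row per fragment):
  row 1: a1 b12 b13 b14 a5 a6 a7
  row 2: b21 b22 b23 b24 a5 a6 a7
  row 3: a1 a2 a3 a4 b35 b36 a7
Rows 1 and 2 agree on G; apply G→B and equate their B entries.
Rows 1 and 3 agree on G; apply G→B and equate their B entries.
Rows 1 and 3 agree on AB; apply AB→D and equate their D entries.
Rows 1 and 2 agree on B; apply B→CD and equate their CD entries.
Rows 1 and 3 agree on B; apply B→CD and equate their CD entries.
Rows 1 and 3 agree on D; apply D→E and equate their E entries.
Rows 1 and 3 agree on CE; apply CE→FG and equate their FG entries.
Row 1 is now all distinguished symbols — the join is lossless.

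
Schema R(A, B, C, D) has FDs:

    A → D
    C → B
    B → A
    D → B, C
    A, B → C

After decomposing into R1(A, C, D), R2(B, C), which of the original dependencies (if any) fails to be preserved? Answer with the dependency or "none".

A → D lies within R1.
C → B lies within R2.
B → A: restricted closure across fragments reaches A.
D → B, C: restricted closure across fragments reaches B, C.
A, B → C: restricted closure across fragments reaches C.
Every dependency is enforceable on the fragments, so the decomposition is dependency-preserving.

none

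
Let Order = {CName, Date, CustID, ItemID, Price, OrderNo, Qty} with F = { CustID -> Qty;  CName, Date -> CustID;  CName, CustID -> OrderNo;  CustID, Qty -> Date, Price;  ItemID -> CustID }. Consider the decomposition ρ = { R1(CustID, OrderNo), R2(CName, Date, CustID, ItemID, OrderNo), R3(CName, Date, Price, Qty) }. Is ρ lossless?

Yes

Chase test. Columns are CName, Date, CustID, ItemID, Price, OrderNo, Qty; row i has aⱼ where attribute j ∈ Ri, else bᵢⱼ.
Initial tableau (one row per fragment):
  row 1: b11 b12 a3 b14 b15 a6 b17
  row 2: a1 a2 a3 a4 b25 a6 b27
  row 3: a1 a2 b33 b34 a5 b36 a7
Rows 1 and 2 agree on CustID; apply CustID→Qty and equate their Qty entries.
Rows 2 and 3 agree on CName, Date; apply CName, Date→CustID and equate their CustID entries.
Rows 2 and 3 agree on CName, CustID; apply CName, CustID→OrderNo and equate their OrderNo entries.
Rows 1 and 2 agree on CustID, Qty; apply CustID, Qty→Date, Price and equate their Date, Price entries.
Rows 1 and 3 agree on CustID; apply CustID→Qty and equate their Qty entries.
Rows 1 and 3 agree on CustID, Qty; apply CustID, Qty→Date, Price and equate their Date, Price entries.
Row 2 is now all distinguished symbols — the join is lossless.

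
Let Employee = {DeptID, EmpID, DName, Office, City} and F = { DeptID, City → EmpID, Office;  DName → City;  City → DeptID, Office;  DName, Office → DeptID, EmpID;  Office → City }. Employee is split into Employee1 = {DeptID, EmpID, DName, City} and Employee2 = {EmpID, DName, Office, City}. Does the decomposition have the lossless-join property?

Common attributes: Employee1 ∩ Employee2 = {EmpID, DName, City}.
Closure of {EmpID, DName, City}: City → DeptID, Office applies, adding DeptID, Office. So (EmpID, DName, City)⁺ = {DeptID, EmpID, DName, Office, City}.
This closure contains every attribute of Employee1, so Employee1 ∩ Employee2 → Employee1. The join is lossless.

Yes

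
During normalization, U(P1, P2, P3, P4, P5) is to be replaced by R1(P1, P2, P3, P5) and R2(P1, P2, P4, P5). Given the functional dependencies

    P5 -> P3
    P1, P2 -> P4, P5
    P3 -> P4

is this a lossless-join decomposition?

Yes

Common attributes: R1 ∩ R2 = {P1, P2, P5}.
Closure of {P1, P2, P5}: P5 → P3 applies, adding P3; P1, P2 → P4, P5 applies, adding P4. So (P1, P2, P5)⁺ = {P1, P2, P3, P4, P5}.
This closure contains every attribute of R1, so R1 ∩ R2 → R1. The join is lossless.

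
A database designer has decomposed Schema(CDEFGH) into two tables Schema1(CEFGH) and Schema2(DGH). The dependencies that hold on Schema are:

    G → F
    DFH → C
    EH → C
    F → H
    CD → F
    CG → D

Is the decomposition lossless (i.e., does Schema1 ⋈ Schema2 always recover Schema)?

Common attributes: Schema1 ∩ Schema2 = {GH}.
Closure of {GH}: G → F applies, adding F. So (GH)⁺ = {FGH}.
The closure contains neither all of Schema1 = {CEFGH} nor all of Schema2 = {DGH}, so the common attributes are not a superkey of either fragment. The join is lossy.

No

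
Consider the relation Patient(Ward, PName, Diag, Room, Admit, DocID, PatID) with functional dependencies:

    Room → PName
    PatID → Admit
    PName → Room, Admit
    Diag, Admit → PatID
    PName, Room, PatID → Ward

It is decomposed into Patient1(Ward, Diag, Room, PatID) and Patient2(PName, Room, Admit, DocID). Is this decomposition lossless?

No

Common attributes: Patient1 ∩ Patient2 = {Room}.
Closure of {Room}: Room → PName applies, adding PName; PName → Room, Admit applies, adding Admit. So (Room)⁺ = {PName, Room, Admit}.
The closure contains neither all of Patient1 = {Ward, Diag, Room, PatID} nor all of Patient2 = {PName, Room, Admit, DocID}, so the common attributes are not a superkey of either fragment. The join is lossy.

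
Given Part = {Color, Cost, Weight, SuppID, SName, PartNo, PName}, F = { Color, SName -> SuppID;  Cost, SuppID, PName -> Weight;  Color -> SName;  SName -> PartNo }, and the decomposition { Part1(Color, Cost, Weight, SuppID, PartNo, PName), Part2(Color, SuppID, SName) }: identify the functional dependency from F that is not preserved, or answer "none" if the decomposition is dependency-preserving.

Check SName → PartNo: no single fragment contains all of {SName, PartNo}, and the restricted closure of {SName} across the fragments never reaches {PartNo}.
Color, SName → SuppID is preserved.
Cost, SuppID, PName → Weight is preserved.
Color → SName is preserved.

SName -> PartNo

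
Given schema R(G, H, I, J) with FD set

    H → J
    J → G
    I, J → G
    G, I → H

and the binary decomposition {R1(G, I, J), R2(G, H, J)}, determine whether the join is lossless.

No

Common attributes: R1 ∩ R2 = {G, J}.
No dependency enlarges {G, J}, so (G, J)⁺ = {G, J}.
The closure contains neither all of R1 = {G, I, J} nor all of R2 = {G, H, J}, so the common attributes are not a superkey of either fragment. The join is lossy.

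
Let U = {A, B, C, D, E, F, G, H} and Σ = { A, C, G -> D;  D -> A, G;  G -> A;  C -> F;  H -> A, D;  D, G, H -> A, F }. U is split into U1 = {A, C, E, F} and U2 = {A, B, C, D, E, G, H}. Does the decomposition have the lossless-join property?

Common attributes: U1 ∩ U2 = {A, C, E}.
Closure of {A, C, E}: C → F applies, adding F. So (A, C, E)⁺ = {A, C, E, F}.
This closure contains every attribute of U1, so U1 ∩ U2 → U1. The join is lossless.

Yes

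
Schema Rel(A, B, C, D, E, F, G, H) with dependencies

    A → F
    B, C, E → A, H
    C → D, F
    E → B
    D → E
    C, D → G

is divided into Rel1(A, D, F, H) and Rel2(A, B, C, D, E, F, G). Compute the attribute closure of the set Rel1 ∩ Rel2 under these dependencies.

A, B, D, E, F

Rel1 ∩ Rel2 = {A, D, F}.
D → E applies, adding E
E → B applies, adding B
Closure: {A, B, D, E, F}.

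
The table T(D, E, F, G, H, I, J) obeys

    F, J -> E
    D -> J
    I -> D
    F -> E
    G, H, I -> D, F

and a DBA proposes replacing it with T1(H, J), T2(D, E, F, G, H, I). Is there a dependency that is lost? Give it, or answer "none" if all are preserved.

D -> J

Check D → J: no single fragment contains all of {D, J}, and the restricted closure of {D} across the fragments never reaches {J}.
F, J → E is preserved.
I → D is preserved.
F → E is preserved.
G, H, I → D, F is preserved.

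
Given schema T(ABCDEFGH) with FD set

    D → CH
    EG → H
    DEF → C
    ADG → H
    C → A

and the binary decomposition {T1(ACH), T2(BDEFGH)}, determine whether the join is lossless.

Common attributes: T1 ∩ T2 = {H}.
No dependency enlarges {H}, so (H)⁺ = {H}.
The closure contains neither all of T1 = {ACH} nor all of T2 = {BDEFGH}, so the common attributes are not a superkey of either fragment. The join is lossy.

No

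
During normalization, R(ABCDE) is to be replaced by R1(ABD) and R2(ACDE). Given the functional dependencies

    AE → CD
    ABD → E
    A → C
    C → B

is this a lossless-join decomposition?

Yes

Common attributes: R1 ∩ R2 = {AD}.
Closure of {AD}: A → C applies, adding C; C → B applies, adding B; ABD → E applies, adding E. So (AD)⁺ = {ABCDE}.
This closure contains every attribute of R1, so R1 ∩ R2 → R1. The join is lossless.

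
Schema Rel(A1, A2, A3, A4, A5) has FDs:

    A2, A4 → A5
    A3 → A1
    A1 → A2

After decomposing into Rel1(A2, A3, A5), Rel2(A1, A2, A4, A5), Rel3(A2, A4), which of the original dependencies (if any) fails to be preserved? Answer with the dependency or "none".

A3 → A1

Check A3 → A1: no single fragment contains all of {A1, A3}, and the restricted closure of {A3} across the fragments never reaches {A1}.
A2, A4 → A5 is preserved.
A1 → A2 is preserved.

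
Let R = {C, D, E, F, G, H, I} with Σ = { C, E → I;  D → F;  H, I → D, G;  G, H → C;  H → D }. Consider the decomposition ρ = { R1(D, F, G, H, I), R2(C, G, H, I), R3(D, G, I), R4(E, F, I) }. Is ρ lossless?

No

Chase test. Columns are C, D, E, F, G, H, I; row i has aⱼ where attribute j ∈ Ri, else bᵢⱼ.
Initial tableau (one row per fragment):
  row 1: b11 a2 b13 a4 a5 a6 a7
  row 2: a1 b22 b23 b24 a5 a6 a7
  row 3: b31 a2 b33 b34 a5 b36 a7
  row 4: b41 b42 a3 a4 b45 b46 a7
Rows 1 and 3 agree on D; apply D→F and equate their F entries.
Rows 1 and 2 agree on H, I; apply H, I→D, G and equate their D, G entries.
Rows 1 and 2 agree on G, H; apply G, H→C and equate their C entries.
Rows 1 and 2 agree on D; apply D→F and equate their F entries.
No row becomes fully distinguished — the join is lossy.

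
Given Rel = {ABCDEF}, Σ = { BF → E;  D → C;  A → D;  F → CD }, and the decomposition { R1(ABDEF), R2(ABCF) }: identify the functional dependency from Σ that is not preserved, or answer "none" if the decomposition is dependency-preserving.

D → C

Check D → C: no single fragment contains all of {CD}, and the restricted closure of {D} across the fragments never reaches {C}.
BF → E is preserved.
A → D is preserved.
F → CD is preserved.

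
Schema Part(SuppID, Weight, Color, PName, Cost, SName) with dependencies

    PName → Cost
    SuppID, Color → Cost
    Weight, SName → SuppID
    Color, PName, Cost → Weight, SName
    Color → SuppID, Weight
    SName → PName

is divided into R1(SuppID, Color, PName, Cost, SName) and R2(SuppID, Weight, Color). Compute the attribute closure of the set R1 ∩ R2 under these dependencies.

R1 ∩ R2 = {SuppID, Color}.
SuppID, Color → Cost applies, adding Cost
Color → SuppID, Weight applies, adding Weight
Closure: {SuppID, Weight, Color, Cost}.

SuppID, Weight, Color, Cost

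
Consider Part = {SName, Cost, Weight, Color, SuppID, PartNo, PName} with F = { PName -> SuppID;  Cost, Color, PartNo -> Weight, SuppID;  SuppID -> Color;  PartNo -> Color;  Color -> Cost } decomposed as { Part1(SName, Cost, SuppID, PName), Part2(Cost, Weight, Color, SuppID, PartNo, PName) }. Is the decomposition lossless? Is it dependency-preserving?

Lossless test: (Cost, SuppID, PName)⁺ = {Cost, Color, SuppID, PName}, which is a superkey of neither fragment — lossy.
Dependency preservation: every FD's attributes lie within a single fragment, so each can be enforced locally — preserved.

lossy but dependency-preserving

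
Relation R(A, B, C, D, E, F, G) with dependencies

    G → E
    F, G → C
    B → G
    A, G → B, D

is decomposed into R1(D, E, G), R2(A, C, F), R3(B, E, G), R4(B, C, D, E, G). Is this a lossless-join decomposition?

No

Chase test. Columns are A, B, C, D, E, F, G; row i has aⱼ where attribute j ∈ Ri, else bᵢⱼ.
Initial tableau (one row per fragment):
  row 1: b11 b12 b13 a4 a5 b16 a7
  row 2: a1 b22 a3 b24 b25 a6 b27
  row 3: b31 a2 b33 b34 a5 b36 a7
  row 4: b41 a2 a3 a4 a5 b46 a7
No row becomes fully distinguished — the join is lossy.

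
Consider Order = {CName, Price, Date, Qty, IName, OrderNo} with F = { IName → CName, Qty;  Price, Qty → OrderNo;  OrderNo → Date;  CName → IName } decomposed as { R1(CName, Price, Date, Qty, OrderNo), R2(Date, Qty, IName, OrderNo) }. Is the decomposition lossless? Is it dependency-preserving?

lossy and not dependency-preserving

Lossless test: (Date, Qty, OrderNo)⁺ = {Date, Qty, OrderNo}, which is a superkey of neither fragment — lossy.
Dependency preservation: the restricted closure of {IName} across the fragments never reaches {CName, Qty}, so IName → CName, Qty cannot be enforced without a join — not preserved.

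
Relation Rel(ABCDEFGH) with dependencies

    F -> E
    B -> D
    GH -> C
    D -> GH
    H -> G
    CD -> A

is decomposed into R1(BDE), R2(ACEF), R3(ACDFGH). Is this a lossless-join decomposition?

No

Chase test. Columns are ABCDEFGH; row i has aⱼ where attribute j ∈ Ri, else bᵢⱼ.
Initial tableau (one row per fragment):
  row 1: b11 a2 b13 a4 a5 b16 b17 b18
  row 2: a1 b22 a3 b24 a5 a6 b27 b28
  row 3: a1 b32 a3 a4 b35 a6 a7 a8
Rows 2 and 3 agree on F; apply F→E and equate their E entries.
Rows 1 and 3 agree on D; apply D→GH and equate their GH entries.
Rows 1 and 3 agree on GH; apply GH→C and equate their C entries.
Rows 1 and 3 agree on CD; apply CD→A and equate their A entries.
No row becomes fully distinguished — the join is lossy.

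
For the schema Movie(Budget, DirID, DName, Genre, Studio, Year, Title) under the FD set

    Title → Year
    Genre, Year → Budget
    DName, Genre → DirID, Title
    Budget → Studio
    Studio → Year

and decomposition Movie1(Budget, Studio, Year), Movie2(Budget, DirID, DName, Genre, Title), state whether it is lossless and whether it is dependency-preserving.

Lossless test: (Budget)⁺ = {Budget, Studio, Year}, which contains all of one fragment — lossless.
Dependency preservation: the restricted closure of {Title} across the fragments never reaches {Year}, so Title → Year cannot be enforced without a join — not preserved.

lossless but not dependency-preserving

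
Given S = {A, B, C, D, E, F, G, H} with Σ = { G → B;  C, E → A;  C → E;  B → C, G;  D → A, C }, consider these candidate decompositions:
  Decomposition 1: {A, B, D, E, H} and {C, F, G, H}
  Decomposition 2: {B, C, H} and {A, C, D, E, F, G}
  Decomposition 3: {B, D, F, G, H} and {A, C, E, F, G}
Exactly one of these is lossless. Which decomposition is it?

Decomposition 3

Decomposition 1: common = {H}, closure = {H} → lossy.
Decomposition 2: common = {C}, closure = {A, C, E} → lossy.
Decomposition 3: common = {F, G}, closure = {A, B, C, E, F, G} → lossless.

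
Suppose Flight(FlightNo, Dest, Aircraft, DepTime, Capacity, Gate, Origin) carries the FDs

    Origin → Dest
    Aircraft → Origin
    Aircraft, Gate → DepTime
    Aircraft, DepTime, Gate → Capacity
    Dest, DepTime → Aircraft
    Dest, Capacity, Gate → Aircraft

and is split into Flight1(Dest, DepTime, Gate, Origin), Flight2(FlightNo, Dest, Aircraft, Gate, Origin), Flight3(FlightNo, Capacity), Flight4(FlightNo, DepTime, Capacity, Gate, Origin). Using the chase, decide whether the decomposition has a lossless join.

No

Chase test. Columns are FlightNo, Dest, Aircraft, DepTime, Capacity, Gate, Origin; row i has aⱼ where attribute j ∈ Flighti, else bᵢⱼ.
Initial tableau (one row per fragment):
  row 1: b11 a2 b13 a4 b15 a6 a7
  row 2: a1 a2 a3 b24 b25 a6 a7
  row 3: a1 b32 b33 b34 a5 b36 b37
  row 4: a1 b42 b43 a4 a5 a6 a7
Rows 1 and 4 agree on Origin; apply Origin→Dest and equate their Dest entries.
Rows 1 and 4 agree on Dest, DepTime; apply Dest, DepTime→Aircraft and equate their Aircraft entries.
Rows 1 and 4 agree on Aircraft, DepTime, Gate; apply Aircraft, DepTime, Gate→Capacity and equate their Capacity entries.
No row becomes fully distinguished — the join is lossy.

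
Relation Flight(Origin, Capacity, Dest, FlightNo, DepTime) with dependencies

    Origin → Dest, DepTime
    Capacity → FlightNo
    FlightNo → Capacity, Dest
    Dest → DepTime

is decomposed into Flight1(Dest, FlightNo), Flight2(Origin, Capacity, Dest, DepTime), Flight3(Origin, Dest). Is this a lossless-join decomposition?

No

Chase test. Columns are Origin, Capacity, Dest, FlightNo, DepTime; row i has aⱼ where attribute j ∈ Flighti, else bᵢⱼ.
Initial tableau (one row per fragment):
  row 1: b11 b12 a3 a4 b15
  row 2: a1 a2 a3 b24 a5
  row 3: a1 b32 a3 b34 b35
Rows 2 and 3 agree on Origin; apply Origin→Dest, DepTime and equate their Dest, DepTime entries.
Rows 1 and 2 agree on Dest; apply Dest→DepTime and equate their DepTime entries.
No row becomes fully distinguished — the join is lossy.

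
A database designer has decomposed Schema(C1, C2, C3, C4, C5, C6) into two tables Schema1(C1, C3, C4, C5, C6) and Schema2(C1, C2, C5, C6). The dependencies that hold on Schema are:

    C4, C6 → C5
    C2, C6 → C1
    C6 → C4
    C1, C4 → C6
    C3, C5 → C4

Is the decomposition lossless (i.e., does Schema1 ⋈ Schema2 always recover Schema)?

No

Common attributes: Schema1 ∩ Schema2 = {C1, C5, C6}.
Closure of {C1, C5, C6}: C6 → C4 applies, adding C4. So (C1, C5, C6)⁺ = {C1, C4, C5, C6}.
The closure contains neither all of Schema1 = {C1, C3, C4, C5, C6} nor all of Schema2 = {C1, C2, C5, C6}, so the common attributes are not a superkey of either fragment. The join is lossy.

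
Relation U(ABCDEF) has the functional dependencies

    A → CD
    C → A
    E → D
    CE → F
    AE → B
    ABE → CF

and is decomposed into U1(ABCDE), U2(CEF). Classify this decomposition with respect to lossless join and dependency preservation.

lossless and dependency-preserving

Lossless test: (CE)⁺ = {ABCDEF}, which contains all of one fragment — lossless.
Dependency preservation: ABE → CF is not contained in any single fragment, but the restricted closure of its left-hand side across the fragments still reaches the right-hand side; the remaining FDs each lie inside some fragment. All dependencies are preserved.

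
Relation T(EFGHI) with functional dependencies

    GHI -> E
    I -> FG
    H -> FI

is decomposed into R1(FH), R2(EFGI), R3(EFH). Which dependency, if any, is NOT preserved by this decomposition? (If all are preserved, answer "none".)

Check H → FI: no single fragment contains all of {FHI}, and the restricted closure of {H} across the fragments never reaches {FI}.
GHI → E is preserved.
I → FG is preserved.

H -> FI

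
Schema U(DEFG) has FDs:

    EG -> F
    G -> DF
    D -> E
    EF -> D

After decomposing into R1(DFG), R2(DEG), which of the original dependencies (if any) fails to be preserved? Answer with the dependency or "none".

EF -> D

Check EF → D: no single fragment contains all of {DEF}, and the restricted closure of {EF} across the fragments never reaches {D}.
EG → F is preserved.
G → DF is preserved.
D → E is preserved.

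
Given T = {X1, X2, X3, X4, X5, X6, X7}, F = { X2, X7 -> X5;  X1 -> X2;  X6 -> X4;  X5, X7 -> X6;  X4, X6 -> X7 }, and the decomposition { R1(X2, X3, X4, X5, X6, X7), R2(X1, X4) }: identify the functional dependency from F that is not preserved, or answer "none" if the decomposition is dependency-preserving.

Check X1 → X2: no single fragment contains all of {X1, X2}, and the restricted closure of {X1} across the fragments never reaches {X2}.
X2, X7 → X5 is preserved.
X6 → X4 is preserved.
X5, X7 → X6 is preserved.
X4, X6 → X7 is preserved.

X1 -> X2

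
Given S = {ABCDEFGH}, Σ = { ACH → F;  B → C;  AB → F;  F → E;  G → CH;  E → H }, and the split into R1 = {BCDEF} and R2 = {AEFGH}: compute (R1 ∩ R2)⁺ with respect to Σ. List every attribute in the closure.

R1 ∩ R2 = {EF}.
E → H applies, adding H
Closure: {EFH}.

EFH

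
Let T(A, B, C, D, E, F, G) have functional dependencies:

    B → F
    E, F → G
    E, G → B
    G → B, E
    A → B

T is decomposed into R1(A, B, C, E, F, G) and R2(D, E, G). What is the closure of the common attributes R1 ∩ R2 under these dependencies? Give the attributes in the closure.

R1 ∩ R2 = {E, G}.
E, G → B applies, adding B
B → F applies, adding F
Closure: {B, E, F, G}.

B, E, F, G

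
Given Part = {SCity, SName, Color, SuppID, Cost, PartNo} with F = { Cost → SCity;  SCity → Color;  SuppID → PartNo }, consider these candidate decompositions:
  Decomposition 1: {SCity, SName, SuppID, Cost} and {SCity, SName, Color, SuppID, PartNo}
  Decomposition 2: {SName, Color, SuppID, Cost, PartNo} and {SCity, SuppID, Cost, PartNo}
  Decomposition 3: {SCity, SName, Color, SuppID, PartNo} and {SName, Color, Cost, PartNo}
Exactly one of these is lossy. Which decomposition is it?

Decomposition 1: common = {SCity, SName, SuppID}, closure = {SCity, SName, Color, SuppID, PartNo} → lossless.
Decomposition 2: common = {SuppID, Cost, PartNo}, closure = {SCity, Color, SuppID, Cost, PartNo} → lossless.
Decomposition 3: common = {SName, Color, PartNo}, closure = {SName, Color, PartNo} → lossy.

Decomposition 3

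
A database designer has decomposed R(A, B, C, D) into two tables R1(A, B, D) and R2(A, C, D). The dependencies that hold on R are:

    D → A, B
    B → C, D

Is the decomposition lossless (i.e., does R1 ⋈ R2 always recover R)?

Yes

Common attributes: R1 ∩ R2 = {A, D}.
Closure of {A, D}: D → A, B applies, adding B; B → C, D applies, adding C. So (A, D)⁺ = {A, B, C, D}.
This closure contains every attribute of R1, so R1 ∩ R2 → R1. The join is lossless.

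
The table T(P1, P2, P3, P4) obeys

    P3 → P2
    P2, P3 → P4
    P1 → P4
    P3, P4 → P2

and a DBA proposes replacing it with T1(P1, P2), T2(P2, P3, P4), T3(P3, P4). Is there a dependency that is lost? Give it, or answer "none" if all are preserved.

Check P1 → P4: no single fragment contains all of {P1, P4}, and the restricted closure of {P1} across the fragments never reaches {P4}.
P3 → P2 is preserved.
P2, P3 → P4 is preserved.
P3, P4 → P2 is preserved.

P1 → P4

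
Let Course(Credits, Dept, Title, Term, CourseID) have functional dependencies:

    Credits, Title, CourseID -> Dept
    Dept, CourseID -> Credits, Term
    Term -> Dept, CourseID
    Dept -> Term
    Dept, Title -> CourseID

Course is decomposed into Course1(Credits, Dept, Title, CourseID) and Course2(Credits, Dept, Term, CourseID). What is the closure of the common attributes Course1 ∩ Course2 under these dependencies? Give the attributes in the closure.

Course1 ∩ Course2 = {Credits, Dept, CourseID}.
Dept, CourseID → Credits, Term applies, adding Term
Closure: {Credits, Dept, Term, CourseID}.

Credits, Dept, Term, CourseID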